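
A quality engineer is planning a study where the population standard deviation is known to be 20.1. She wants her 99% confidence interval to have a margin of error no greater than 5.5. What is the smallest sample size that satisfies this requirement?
n ≥ 89

For margin E ≤ 5.5:
n ≥ (z* · σ / E)²
n ≥ (2.576 · 20.1 / 5.5)²
n ≥ 88.63

Minimum n = 89 (rounding up)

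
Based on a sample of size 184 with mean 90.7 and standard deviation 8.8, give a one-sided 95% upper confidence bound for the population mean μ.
μ ≤ 91.77

Upper bound (one-sided):
t* = 1.653 (one-sided for 95%)
Upper bound = x̄ + t* · s/√n = 90.7 + 1.653 · 8.8/√184 = 91.77

We are 95% confident that μ ≤ 91.77.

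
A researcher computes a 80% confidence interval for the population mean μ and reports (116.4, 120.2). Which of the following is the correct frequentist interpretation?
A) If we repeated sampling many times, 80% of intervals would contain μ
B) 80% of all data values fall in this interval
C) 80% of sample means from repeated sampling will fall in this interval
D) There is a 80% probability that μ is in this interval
A

A) Correct — this is the frequentist long-run coverage interpretation.
B) Wrong — a CI is about the parameter μ, not individual data values.
C) Wrong — coverage applies to intervals containing μ, not to future x̄ values.
D) Wrong — μ is fixed; the randomness lives in the interval, not in μ.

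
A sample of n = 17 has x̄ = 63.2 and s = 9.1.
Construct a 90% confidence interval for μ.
(59.35, 67.05)

t-interval (σ unknown):
df = n - 1 = 16
t* = 1.746 for 90% confidence

Margin of error = t* · s/√n = 1.746 · 9.1/√17 = 3.85

CI: (59.35, 67.05)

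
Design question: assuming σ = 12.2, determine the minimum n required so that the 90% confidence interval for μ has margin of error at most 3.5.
n ≥ 33

For margin E ≤ 3.5:
n ≥ (z* · σ / E)²
n ≥ (1.645 · 12.2 / 3.5)²
n ≥ 32.88

Minimum n = 33 (rounding up)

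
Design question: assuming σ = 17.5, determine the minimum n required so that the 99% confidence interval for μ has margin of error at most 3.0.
n ≥ 226

For margin E ≤ 3.0:
n ≥ (z* · σ / E)²
n ≥ (2.576 · 17.5 / 3.0)²
n ≥ 225.80

Minimum n = 226 (rounding up)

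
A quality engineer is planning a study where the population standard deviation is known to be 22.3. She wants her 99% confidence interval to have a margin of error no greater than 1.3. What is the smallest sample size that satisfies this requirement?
n ≥ 1953

For margin E ≤ 1.3:
n ≥ (z* · σ / E)²
n ≥ (2.576 · 22.3 / 1.3)²
n ≥ 1952.61

Minimum n = 1953 (rounding up)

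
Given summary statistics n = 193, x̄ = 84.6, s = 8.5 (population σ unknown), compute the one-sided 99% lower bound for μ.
μ ≥ 83.16

Lower bound (one-sided):
t* = 2.346 (one-sided for 99%)
Lower bound = x̄ - t* · s/√n = 84.6 - 2.346 · 8.5/√193 = 83.16

We are 99% confident that μ ≥ 83.16.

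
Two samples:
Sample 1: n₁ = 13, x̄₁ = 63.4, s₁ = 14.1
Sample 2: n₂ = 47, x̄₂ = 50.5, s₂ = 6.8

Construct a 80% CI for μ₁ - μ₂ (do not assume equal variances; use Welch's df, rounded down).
(7.45, 18.35)

Difference: x̄₁ - x̄₂ = 12.90
SE = √(s₁²/n₁ + s₂²/n₂) = √(14.1²/13 + 6.8²/47) = 4.0345
df = 13.58 → 13 (Welch–Satterthwaite, rounded down)
t* = 1.350

CI: 12.90 ± 1.350 · 4.0345 = 12.90 ± 5.45 = (7.45, 18.35)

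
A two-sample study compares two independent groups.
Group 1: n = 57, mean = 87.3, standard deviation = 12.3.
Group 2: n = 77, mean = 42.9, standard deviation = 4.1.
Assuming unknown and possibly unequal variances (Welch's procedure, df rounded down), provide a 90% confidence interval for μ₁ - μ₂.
(41.57, 47.23)

Difference: x̄₁ - x̄₂ = 44.40
SE = √(s₁²/n₁ + s₂²/n₂) = √(12.3²/57 + 4.1²/77) = 1.6949
df = 65.27 → 65 (Welch–Satterthwaite, rounded down)
t* = 1.669

CI: 44.40 ± 1.669 · 1.6949 = 44.40 ± 2.83 = (41.57, 47.23)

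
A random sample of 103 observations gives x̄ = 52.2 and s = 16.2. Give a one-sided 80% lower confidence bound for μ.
μ ≥ 50.85

Lower bound (one-sided):
t* = 0.845 (one-sided for 80%)
Lower bound = x̄ - t* · s/√n = 52.2 - 0.845 · 16.2/√103 = 50.85

We are 80% confident that μ ≥ 50.85.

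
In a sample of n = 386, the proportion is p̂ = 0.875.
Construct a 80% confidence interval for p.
(0.853, 0.897)

Proportion CI:
SE = √(p̂(1-p̂)/n) = √(0.875 · 0.125 / 386) = 0.01683

z* = 1.282
Margin = z* · SE = 1.282 · 0.01683 = 0.0216

CI: 0.875 ± 0.0216 = (0.853, 0.897)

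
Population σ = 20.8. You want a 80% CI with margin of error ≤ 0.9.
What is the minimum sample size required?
n ≥ 878

For margin E ≤ 0.9:
n ≥ (z* · σ / E)²
n ≥ (1.282 · 20.8 / 0.9)²
n ≥ 877.84

Minimum n = 878 (rounding up)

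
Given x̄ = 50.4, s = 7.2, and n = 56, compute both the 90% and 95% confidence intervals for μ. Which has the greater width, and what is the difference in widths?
95% CI is wider by 0.64

df = 55
90% CI: t* = 1.673, (48.79, 52.01), width = 2 · t* · s/√n = 3.22
95% CI: t* = 2.004, (48.47, 52.33), width = 2 · t* · s/√n = 3.86

The 95% CI is wider by 3.86 - 3.22 = 0.64.
Higher confidence requires a wider interval.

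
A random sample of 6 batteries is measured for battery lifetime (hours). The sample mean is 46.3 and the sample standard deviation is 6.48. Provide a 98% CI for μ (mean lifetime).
(37.40, 55.20)

t-interval (σ unknown):
df = n - 1 = 5
t* = 3.365 for 98% confidence

Margin of error = t* · s/√n = 3.365 · 6.48/√6 = 8.90

CI: (37.40, 55.20)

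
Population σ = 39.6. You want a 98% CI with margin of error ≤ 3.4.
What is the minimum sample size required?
n ≥ 734

For margin E ≤ 3.4:
n ≥ (z* · σ / E)²
n ≥ (2.326 · 39.6 / 3.4)²
n ≥ 733.93

Minimum n = 734 (rounding up)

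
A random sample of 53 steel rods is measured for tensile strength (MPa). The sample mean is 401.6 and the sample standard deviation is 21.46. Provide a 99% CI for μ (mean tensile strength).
(393.72, 409.48)

t-interval (σ unknown):
df = n - 1 = 52
t* = 2.674 for 99% confidence

Margin of error = t* · s/√n = 2.674 · 21.46/√53 = 7.88

CI: (393.72, 409.48)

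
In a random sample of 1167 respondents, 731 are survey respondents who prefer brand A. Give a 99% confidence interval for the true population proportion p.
(0.590, 0.663)

Proportion CI:
p̂ = 731/1167 = 0.62639
SE = √(p̂(1-p̂)/n) = √(0.62639 · 0.37361 / 1167) = 0.01416

z* = 2.576
Margin = z* · SE = 2.576 · 0.01416 = 0.0365

CI: 0.62639 ± 0.0365 = (0.590, 0.663)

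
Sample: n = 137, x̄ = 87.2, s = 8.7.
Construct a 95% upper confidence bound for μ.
μ ≤ 88.43

Upper bound (one-sided):
t* = 1.656 (one-sided for 95%)
Upper bound = x̄ + t* · s/√n = 87.2 + 1.656 · 8.7/√137 = 88.43

We are 95% confident that μ ≤ 88.43.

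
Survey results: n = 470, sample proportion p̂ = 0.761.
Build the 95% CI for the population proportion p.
(0.722, 0.800)

Proportion CI:
SE = √(p̂(1-p̂)/n) = √(0.761 · 0.239 / 470) = 0.01967

z* = 1.960
Margin = z* · SE = 1.960 · 0.01967 = 0.0386

CI: 0.761 ± 0.0386 = (0.722, 0.800)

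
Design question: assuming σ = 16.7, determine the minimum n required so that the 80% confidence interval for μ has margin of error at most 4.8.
n ≥ 20

For margin E ≤ 4.8:
n ≥ (z* · σ / E)²
n ≥ (1.282 · 16.7 / 4.8)²
n ≥ 19.89

Minimum n = 20 (rounding up)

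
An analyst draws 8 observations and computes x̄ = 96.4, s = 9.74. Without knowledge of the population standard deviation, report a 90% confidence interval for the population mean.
(89.87, 102.93)

t-interval (σ unknown):
df = n - 1 = 7
t* = 1.895 for 90% confidence

Margin of error = t* · s/√n = 1.895 · 9.74/√8 = 6.53

CI: (89.87, 102.93)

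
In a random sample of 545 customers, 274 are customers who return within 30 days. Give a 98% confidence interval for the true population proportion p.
(0.453, 0.553)

Proportion CI:
p̂ = 274/545 = 0.50275
SE = √(p̂(1-p̂)/n) = √(0.50275 · 0.49725 / 545) = 0.02142

z* = 2.326
Margin = z* · SE = 2.326 · 0.02142 = 0.0498

CI: 0.50275 ± 0.0498 = (0.453, 0.553)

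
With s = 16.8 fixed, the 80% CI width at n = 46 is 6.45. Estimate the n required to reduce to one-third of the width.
n ≈ 414

CI width ∝ 1/√n
To reduce width by factor 3, need √n to grow by 3 → need 3² = 9 times as many samples.

Current: n = 46, width = 6.45
New: n = 414, width ≈ 2.12

Width reduced by factor of 6.45/2.12 = 3.04.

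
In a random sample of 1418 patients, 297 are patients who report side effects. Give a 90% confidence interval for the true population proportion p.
(0.192, 0.227)

Proportion CI:
p̂ = 297/1418 = 0.20945
SE = √(p̂(1-p̂)/n) = √(0.20945 · 0.79055 / 1418) = 0.01081

z* = 1.645
Margin = z* · SE = 1.645 · 0.01081 = 0.0178

CI: 0.20945 ± 0.0178 = (0.192, 0.227)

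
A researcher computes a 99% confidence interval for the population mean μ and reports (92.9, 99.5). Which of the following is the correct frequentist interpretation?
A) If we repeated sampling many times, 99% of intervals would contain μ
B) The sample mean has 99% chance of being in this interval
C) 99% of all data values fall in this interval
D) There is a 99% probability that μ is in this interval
A

A) Correct — this is the frequentist long-run coverage interpretation.
B) Wrong — x̄ is observed and sits in the interval by construction.
C) Wrong — a CI is about the parameter μ, not individual data values.
D) Wrong — μ is fixed; the randomness lives in the interval, not in μ.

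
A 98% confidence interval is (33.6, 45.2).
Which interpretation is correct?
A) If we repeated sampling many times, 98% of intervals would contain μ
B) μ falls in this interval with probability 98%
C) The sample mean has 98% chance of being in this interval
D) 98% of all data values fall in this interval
A

A) Correct — this is the frequentist long-run coverage interpretation.
B) Wrong — μ is fixed; the randomness lives in the interval, not in μ.
C) Wrong — x̄ is observed and sits in the interval by construction.
D) Wrong — a CI is about the parameter μ, not individual data values.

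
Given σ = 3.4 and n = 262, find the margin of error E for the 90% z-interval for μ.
Margin of error = 0.35

Margin of error = z* · σ/√n
= 1.645 · 3.4/√262
= 1.645 · 3.4/16.1864
= 0.35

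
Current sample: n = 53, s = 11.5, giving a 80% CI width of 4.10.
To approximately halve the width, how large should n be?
n ≈ 212

CI width ∝ 1/√n
To reduce width by factor 2, need √n to grow by 2 → need 2² = 4 times as many samples.

Current: n = 53, width = 4.10
New: n = 212, width ≈ 2.03

Width reduced by factor of 4.10/2.03 = 2.02.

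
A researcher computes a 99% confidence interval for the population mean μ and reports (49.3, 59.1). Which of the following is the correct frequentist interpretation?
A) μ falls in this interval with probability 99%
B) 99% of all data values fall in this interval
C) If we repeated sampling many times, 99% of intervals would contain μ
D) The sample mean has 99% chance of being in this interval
C

A) Wrong — μ is fixed; the randomness lives in the interval, not in μ.
B) Wrong — a CI is about the parameter μ, not individual data values.
C) Correct — this is the frequentist long-run coverage interpretation.
D) Wrong — x̄ is observed and sits in the interval by construction.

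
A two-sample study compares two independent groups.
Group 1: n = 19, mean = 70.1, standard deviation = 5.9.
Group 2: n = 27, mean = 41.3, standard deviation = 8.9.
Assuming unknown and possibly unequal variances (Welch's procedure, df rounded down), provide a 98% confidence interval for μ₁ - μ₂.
(23.53, 34.07)

Difference: x̄₁ - x̄₂ = 28.80
SE = √(s₁²/n₁ + s₂²/n₂) = √(5.9²/19 + 8.9²/27) = 2.1831
df = 43.89 → 43 (Welch–Satterthwaite, rounded down)
t* = 2.416

CI: 28.80 ± 2.416 · 2.1831 = 28.80 ± 5.27 = (23.53, 34.07)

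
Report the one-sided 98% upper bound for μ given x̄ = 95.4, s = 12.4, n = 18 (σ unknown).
μ ≤ 101.90

Upper bound (one-sided):
t* = 2.224 (one-sided for 98%)
Upper bound = x̄ + t* · s/√n = 95.4 + 2.224 · 12.4/√18 = 101.90

We are 98% confident that μ ≤ 101.90.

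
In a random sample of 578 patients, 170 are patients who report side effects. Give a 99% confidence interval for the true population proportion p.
(0.245, 0.343)

Proportion CI:
p̂ = 170/578 = 0.29412
SE = √(p̂(1-p̂)/n) = √(0.29412 · 0.70588 / 578) = 0.01895

z* = 2.576
Margin = z* · SE = 2.576 · 0.01895 = 0.0488

CI: 0.29412 ± 0.0488 = (0.245, 0.343)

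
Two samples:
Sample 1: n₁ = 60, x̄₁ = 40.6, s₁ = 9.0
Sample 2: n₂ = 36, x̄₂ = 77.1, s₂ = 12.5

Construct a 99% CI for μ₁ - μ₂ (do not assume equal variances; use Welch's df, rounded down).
(-42.86, -30.14)

Difference: x̄₁ - x̄₂ = -36.50
SE = √(s₁²/n₁ + s₂²/n₂) = √(9.0²/60 + 12.5²/36) = 2.3854
df = 56.89 → 56 (Welch–Satterthwaite, rounded down)
t* = 2.667

CI: -36.50 ± 2.667 · 2.3854 = -36.50 ± 6.36 = (-42.86, -30.14)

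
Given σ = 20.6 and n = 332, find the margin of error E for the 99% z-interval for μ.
Margin of error = 2.91

Margin of error = z* · σ/√n
= 2.576 · 20.6/√332
= 2.576 · 20.6/18.2209
= 2.91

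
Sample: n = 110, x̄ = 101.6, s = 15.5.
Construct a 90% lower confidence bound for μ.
μ ≥ 99.70

Lower bound (one-sided):
t* = 1.289 (one-sided for 90%)
Lower bound = x̄ - t* · s/√n = 101.6 - 1.289 · 15.5/√110 = 99.70

We are 90% confident that μ ≥ 99.70.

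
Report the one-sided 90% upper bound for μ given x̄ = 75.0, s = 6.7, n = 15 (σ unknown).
μ ≤ 77.33

Upper bound (one-sided):
t* = 1.345 (one-sided for 90%)
Upper bound = x̄ + t* · s/√n = 75.0 + 1.345 · 6.7/√15 = 77.33

We are 90% confident that μ ≤ 77.33.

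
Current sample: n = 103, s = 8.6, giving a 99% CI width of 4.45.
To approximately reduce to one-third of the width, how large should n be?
n ≈ 927

CI width ∝ 1/√n
To reduce width by factor 3, need √n to grow by 3 → need 3² = 9 times as many samples.

Current: n = 103, width = 4.45
New: n = 927, width ≈ 1.46

Width reduced by factor of 4.45/1.46 = 3.05.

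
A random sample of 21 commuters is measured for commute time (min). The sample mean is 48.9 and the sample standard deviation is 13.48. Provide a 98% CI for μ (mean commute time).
(41.46, 56.34)

t-interval (σ unknown):
df = n - 1 = 20
t* = 2.528 for 98% confidence

Margin of error = t* · s/√n = 2.528 · 13.48/√21 = 7.44

CI: (41.46, 56.34)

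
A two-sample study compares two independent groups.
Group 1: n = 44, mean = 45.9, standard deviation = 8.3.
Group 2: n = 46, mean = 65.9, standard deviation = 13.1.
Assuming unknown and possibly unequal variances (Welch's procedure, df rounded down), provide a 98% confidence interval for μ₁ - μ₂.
(-25.47, -14.53)

Difference: x̄₁ - x̄₂ = -20.00
SE = √(s₁²/n₁ + s₂²/n₂) = √(8.3²/44 + 13.1²/46) = 2.3014
df = 76.58 → 76 (Welch–Satterthwaite, rounded down)
t* = 2.376

CI: -20.00 ± 2.376 · 2.3014 = -20.00 ± 5.47 = (-25.47, -14.53)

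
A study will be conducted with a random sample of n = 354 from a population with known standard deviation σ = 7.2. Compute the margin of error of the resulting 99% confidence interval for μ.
Margin of error = 0.99

Margin of error = z* · σ/√n
= 2.576 · 7.2/√354
= 2.576 · 7.2/18.8149
= 0.99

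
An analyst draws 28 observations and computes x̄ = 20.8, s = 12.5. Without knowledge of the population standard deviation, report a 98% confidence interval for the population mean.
(14.96, 26.64)

t-interval (σ unknown):
df = n - 1 = 27
t* = 2.473 for 98% confidence

Margin of error = t* · s/√n = 2.473 · 12.5/√28 = 5.84

CI: (14.96, 26.64)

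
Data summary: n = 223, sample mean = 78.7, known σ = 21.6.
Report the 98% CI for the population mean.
(75.34, 82.06)

z-interval (σ known):
z* = 2.326 for 98% confidence

Margin of error = z* · σ/√n = 2.326 · 21.6/√223 = 3.36

CI: (78.7 - 3.36, 78.7 + 3.36) = (75.34, 82.06)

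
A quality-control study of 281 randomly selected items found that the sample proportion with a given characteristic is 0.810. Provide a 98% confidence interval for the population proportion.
(0.756, 0.864)

Proportion CI:
SE = √(p̂(1-p̂)/n) = √(0.810 · 0.190 / 281) = 0.02340

z* = 2.326
Margin = z* · SE = 2.326 · 0.02340 = 0.0544

CI: 0.810 ± 0.0544 = (0.756, 0.864)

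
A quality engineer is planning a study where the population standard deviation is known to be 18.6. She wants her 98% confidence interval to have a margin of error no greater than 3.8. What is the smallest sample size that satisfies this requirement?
n ≥ 130

For margin E ≤ 3.8:
n ≥ (z* · σ / E)²
n ≥ (2.326 · 18.6 / 3.8)²
n ≥ 129.62

Minimum n = 130 (rounding up)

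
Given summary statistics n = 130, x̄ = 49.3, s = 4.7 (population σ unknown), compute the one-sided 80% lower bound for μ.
μ ≥ 48.95

Lower bound (one-sided):
t* = 0.844 (one-sided for 80%)
Lower bound = x̄ - t* · s/√n = 49.3 - 0.844 · 4.7/√130 = 48.95

We are 80% confident that μ ≥ 48.95.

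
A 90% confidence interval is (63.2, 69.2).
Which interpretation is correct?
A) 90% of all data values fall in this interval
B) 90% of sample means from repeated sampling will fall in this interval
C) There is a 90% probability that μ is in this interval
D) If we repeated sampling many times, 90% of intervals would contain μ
D

A) Wrong — a CI is about the parameter μ, not individual data values.
B) Wrong — coverage applies to intervals containing μ, not to future x̄ values.
C) Wrong — μ is fixed; the randomness lives in the interval, not in μ.
D) Correct — this is the frequentist long-run coverage interpretation.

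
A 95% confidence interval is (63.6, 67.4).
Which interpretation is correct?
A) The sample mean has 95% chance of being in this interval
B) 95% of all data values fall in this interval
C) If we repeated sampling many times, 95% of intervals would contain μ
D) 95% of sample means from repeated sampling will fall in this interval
C

A) Wrong — x̄ is observed and sits in the interval by construction.
B) Wrong — a CI is about the parameter μ, not individual data values.
C) Correct — this is the frequentist long-run coverage interpretation.
D) Wrong — coverage applies to intervals containing μ, not to future x̄ values.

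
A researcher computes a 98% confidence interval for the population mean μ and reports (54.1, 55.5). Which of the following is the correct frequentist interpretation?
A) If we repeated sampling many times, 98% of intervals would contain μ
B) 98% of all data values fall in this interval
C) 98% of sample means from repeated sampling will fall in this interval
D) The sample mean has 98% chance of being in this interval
A

A) Correct — this is the frequentist long-run coverage interpretation.
B) Wrong — a CI is about the parameter μ, not individual data values.
C) Wrong — coverage applies to intervals containing μ, not to future x̄ values.
D) Wrong — x̄ is observed and sits in the interval by construction.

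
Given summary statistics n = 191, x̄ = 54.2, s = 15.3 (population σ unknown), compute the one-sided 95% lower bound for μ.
μ ≥ 52.37

Lower bound (one-sided):
t* = 1.653 (one-sided for 95%)
Lower bound = x̄ - t* · s/√n = 54.2 - 1.653 · 15.3/√191 = 52.37

We are 95% confident that μ ≥ 52.37.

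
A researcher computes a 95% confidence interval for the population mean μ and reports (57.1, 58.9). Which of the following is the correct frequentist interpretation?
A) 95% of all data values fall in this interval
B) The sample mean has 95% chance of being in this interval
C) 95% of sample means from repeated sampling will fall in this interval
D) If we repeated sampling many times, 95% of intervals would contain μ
D

A) Wrong — a CI is about the parameter μ, not individual data values.
B) Wrong — x̄ is observed and sits in the interval by construction.
C) Wrong — coverage applies to intervals containing μ, not to future x̄ values.
D) Correct — this is the frequentist long-run coverage interpretation.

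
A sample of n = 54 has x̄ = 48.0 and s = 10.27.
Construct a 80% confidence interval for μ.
(46.19, 49.81)

t-interval (σ unknown):
df = n - 1 = 53
t* = 1.298 for 80% confidence

Margin of error = t* · s/√n = 1.298 · 10.27/√54 = 1.81

CI: (46.19, 49.81)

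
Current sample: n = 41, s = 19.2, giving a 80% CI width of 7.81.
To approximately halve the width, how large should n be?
n ≈ 164

CI width ∝ 1/√n
To reduce width by factor 2, need √n to grow by 2 → need 2² = 4 times as many samples.

Current: n = 41, width = 7.81
New: n = 164, width ≈ 3.86

Width reduced by factor of 7.81/3.86 = 2.02.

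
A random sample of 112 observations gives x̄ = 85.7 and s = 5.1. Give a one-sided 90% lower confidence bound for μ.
μ ≥ 85.08

Lower bound (one-sided):
t* = 1.289 (one-sided for 90%)
Lower bound = x̄ - t* · s/√n = 85.7 - 1.289 · 5.1/√112 = 85.08

We are 90% confident that μ ≥ 85.08.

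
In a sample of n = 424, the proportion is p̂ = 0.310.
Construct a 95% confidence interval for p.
(0.266, 0.354)

Proportion CI:
SE = √(p̂(1-p̂)/n) = √(0.310 · 0.690 / 424) = 0.02246

z* = 1.960
Margin = z* · SE = 1.960 · 0.02246 = 0.0440

CI: 0.310 ± 0.0440 = (0.266, 0.354)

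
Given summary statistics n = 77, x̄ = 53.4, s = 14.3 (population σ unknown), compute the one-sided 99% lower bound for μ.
μ ≥ 49.53

Lower bound (one-sided):
t* = 2.376 (one-sided for 99%)
Lower bound = x̄ - t* · s/√n = 53.4 - 2.376 · 14.3/√77 = 49.53

We are 99% confident that μ ≥ 49.53.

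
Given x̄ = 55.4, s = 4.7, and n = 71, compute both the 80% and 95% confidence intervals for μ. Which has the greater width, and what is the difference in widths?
95% CI is wider by 0.78

df = 70
80% CI: t* = 1.294, (54.68, 56.12), width = 2 · t* · s/√n = 1.44
95% CI: t* = 1.994, (54.29, 56.51), width = 2 · t* · s/√n = 2.22

The 95% CI is wider by 2.22 - 1.44 = 0.78.
Higher confidence requires a wider interval.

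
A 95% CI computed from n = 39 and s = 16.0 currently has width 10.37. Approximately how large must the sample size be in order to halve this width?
n ≈ 156

CI width ∝ 1/√n
To reduce width by factor 2, need √n to grow by 2 → need 2² = 4 times as many samples.

Current: n = 39, width = 10.37
New: n = 156, width ≈ 5.06

Width reduced by factor of 10.37/5.06 = 2.05.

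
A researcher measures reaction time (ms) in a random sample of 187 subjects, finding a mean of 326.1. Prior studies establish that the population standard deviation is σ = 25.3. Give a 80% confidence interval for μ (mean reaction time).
(323.73, 328.47)

z-interval (σ known):
z* = 1.282 for 80% confidence

Margin of error = z* · σ/√n = 1.282 · 25.3/√187 = 2.37

CI: (326.1 - 2.37, 326.1 + 2.37) = (323.73, 328.47)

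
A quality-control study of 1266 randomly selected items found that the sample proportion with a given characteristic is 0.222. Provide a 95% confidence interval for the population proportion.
(0.199, 0.245)

Proportion CI:
SE = √(p̂(1-p̂)/n) = √(0.222 · 0.778 / 1266) = 0.01168

z* = 1.960
Margin = z* · SE = 1.960 · 0.01168 = 0.0229

CI: 0.222 ± 0.0229 = (0.199, 0.245)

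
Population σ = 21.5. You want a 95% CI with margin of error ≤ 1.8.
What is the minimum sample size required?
n ≥ 549

For margin E ≤ 1.8:
n ≥ (z* · σ / E)²
n ≥ (1.960 · 21.5 / 1.8)²
n ≥ 548.08

Minimum n = 549 (rounding up)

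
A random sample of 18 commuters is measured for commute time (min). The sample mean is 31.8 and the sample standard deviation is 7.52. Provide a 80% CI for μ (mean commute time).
(29.44, 34.16)

t-interval (σ unknown):
df = n - 1 = 17
t* = 1.333 for 80% confidence

Margin of error = t* · s/√n = 1.333 · 7.52/√18 = 2.36

CI: (29.44, 34.16)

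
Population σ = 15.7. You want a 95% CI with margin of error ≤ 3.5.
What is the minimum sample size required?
n ≥ 78

For margin E ≤ 3.5:
n ≥ (z* · σ / E)²
n ≥ (1.960 · 15.7 / 3.5)²
n ≥ 77.30

Minimum n = 78 (rounding up)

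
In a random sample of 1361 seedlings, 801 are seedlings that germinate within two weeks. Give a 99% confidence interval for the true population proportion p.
(0.554, 0.623)

Proportion CI:
p̂ = 801/1361 = 0.58854
SE = √(p̂(1-p̂)/n) = √(0.58854 · 0.41146 / 1361) = 0.01334

z* = 2.576
Margin = z* · SE = 2.576 · 0.01334 = 0.0344

CI: 0.58854 ± 0.0344 = (0.554, 0.623)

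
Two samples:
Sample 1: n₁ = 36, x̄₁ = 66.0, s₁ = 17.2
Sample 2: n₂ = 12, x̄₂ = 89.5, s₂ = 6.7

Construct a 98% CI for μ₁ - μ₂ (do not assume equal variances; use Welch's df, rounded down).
(-31.85, -15.15)

Difference: x̄₁ - x̄₂ = -23.50
SE = √(s₁²/n₁ + s₂²/n₂) = √(17.2²/36 + 6.7²/12) = 3.4581
df = 44.67 → 44 (Welch–Satterthwaite, rounded down)
t* = 2.414

CI: -23.50 ± 2.414 · 3.4581 = -23.50 ± 8.35 = (-31.85, -15.15)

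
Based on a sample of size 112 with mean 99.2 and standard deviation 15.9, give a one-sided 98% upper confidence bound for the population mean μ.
μ ≤ 102.32

Upper bound (one-sided):
t* = 2.078 (one-sided for 98%)
Upper bound = x̄ + t* · s/√n = 99.2 + 2.078 · 15.9/√112 = 102.32

We are 98% confident that μ ≤ 102.32.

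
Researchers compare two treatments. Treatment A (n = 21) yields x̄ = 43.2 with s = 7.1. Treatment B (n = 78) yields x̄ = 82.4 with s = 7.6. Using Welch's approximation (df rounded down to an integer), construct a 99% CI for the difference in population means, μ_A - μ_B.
(-44.04, -34.36)

Difference: x̄₁ - x̄₂ = -39.20
SE = √(s₁²/n₁ + s₂²/n₂) = √(7.1²/21 + 7.6²/78) = 1.7723
df = 33.42 → 33 (Welch–Satterthwaite, rounded down)
t* = 2.733

CI: -39.20 ± 2.733 · 1.7723 = -39.20 ± 4.84 = (-44.04, -34.36)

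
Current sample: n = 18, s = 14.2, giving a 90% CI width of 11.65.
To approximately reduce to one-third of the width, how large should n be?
n ≈ 162

CI width ∝ 1/√n
To reduce width by factor 3, need √n to grow by 3 → need 3² = 9 times as many samples.

Current: n = 18, width = 11.65
New: n = 162, width ≈ 3.69

Width reduced by factor of 11.65/3.69 = 3.16.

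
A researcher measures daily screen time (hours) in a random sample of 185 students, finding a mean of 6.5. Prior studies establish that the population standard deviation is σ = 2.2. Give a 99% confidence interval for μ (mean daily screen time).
(6.08, 6.92)

z-interval (σ known):
z* = 2.576 for 99% confidence

Margin of error = z* · σ/√n = 2.576 · 2.2/√185 = 0.42

CI: (6.5 - 0.42, 6.5 + 0.42) = (6.08, 6.92)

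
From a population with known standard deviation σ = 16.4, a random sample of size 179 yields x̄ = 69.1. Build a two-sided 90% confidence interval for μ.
(67.08, 71.12)

z-interval (σ known):
z* = 1.645 for 90% confidence

Margin of error = z* · σ/√n = 1.645 · 16.4/√179 = 2.02

CI: (69.1 - 2.02, 69.1 + 2.02) = (67.08, 71.12)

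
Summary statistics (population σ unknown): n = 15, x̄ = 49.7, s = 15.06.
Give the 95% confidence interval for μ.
(41.36, 58.04)

t-interval (σ unknown):
df = n - 1 = 14
t* = 2.145 for 95% confidence

Margin of error = t* · s/√n = 2.145 · 15.06/√15 = 8.34

CI: (41.36, 58.04)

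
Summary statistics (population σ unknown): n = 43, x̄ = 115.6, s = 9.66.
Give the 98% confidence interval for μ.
(112.04, 119.16)

t-interval (σ unknown):
df = n - 1 = 42
t* = 2.418 for 98% confidence

Margin of error = t* · s/√n = 2.418 · 9.66/√43 = 3.56

CI: (112.04, 119.16)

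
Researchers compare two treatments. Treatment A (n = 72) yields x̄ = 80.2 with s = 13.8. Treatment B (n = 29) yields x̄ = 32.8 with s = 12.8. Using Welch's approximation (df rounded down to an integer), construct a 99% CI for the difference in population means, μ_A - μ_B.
(39.72, 55.08)

Difference: x̄₁ - x̄₂ = 47.40
SE = √(s₁²/n₁ + s₂²/n₂) = √(13.8²/72 + 12.8²/29) = 2.8800
df = 55.55 → 55 (Welch–Satterthwaite, rounded down)
t* = 2.668

CI: 47.40 ± 2.668 · 2.8800 = 47.40 ± 7.68 = (39.72, 55.08)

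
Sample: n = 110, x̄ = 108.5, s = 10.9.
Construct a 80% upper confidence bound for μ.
μ ≤ 109.38

Upper bound (one-sided):
t* = 0.845 (one-sided for 80%)
Upper bound = x̄ + t* · s/√n = 108.5 + 0.845 · 10.9/√110 = 109.38

We are 80% confident that μ ≤ 109.38.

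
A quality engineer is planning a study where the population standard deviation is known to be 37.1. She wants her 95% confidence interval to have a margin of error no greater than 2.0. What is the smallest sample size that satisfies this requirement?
n ≥ 1322

For margin E ≤ 2.0:
n ≥ (z* · σ / E)²
n ≥ (1.960 · 37.1 / 2.0)²
n ≥ 1321.90

Minimum n = 1322 (rounding up)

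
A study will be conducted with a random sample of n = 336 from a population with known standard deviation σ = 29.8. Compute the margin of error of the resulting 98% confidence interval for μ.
Margin of error = 3.78

Margin of error = z* · σ/√n
= 2.326 · 29.8/√336
= 2.326 · 29.8/18.3303
= 3.78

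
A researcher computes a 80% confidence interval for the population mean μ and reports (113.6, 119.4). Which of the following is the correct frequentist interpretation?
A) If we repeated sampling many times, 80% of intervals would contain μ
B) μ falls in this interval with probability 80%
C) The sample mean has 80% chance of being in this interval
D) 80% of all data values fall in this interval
A

A) Correct — this is the frequentist long-run coverage interpretation.
B) Wrong — μ is fixed; the randomness lives in the interval, not in μ.
C) Wrong — x̄ is observed and sits in the interval by construction.
D) Wrong — a CI is about the parameter μ, not individual data values.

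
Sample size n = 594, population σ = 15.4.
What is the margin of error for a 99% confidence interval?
Margin of error = 1.63

Margin of error = z* · σ/√n
= 2.576 · 15.4/√594
= 2.576 · 15.4/24.3721
= 1.63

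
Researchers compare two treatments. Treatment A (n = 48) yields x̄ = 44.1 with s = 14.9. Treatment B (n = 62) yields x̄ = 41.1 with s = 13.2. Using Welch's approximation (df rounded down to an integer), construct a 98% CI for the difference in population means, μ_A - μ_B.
(-3.45, 9.45)

Difference: x̄₁ - x̄₂ = 3.00
SE = √(s₁²/n₁ + s₂²/n₂) = √(14.9²/48 + 13.2²/62) = 2.7268
df = 94.57 → 94 (Welch–Satterthwaite, rounded down)
t* = 2.367

CI: 3.00 ± 2.367 · 2.7268 = 3.00 ± 6.45 = (-3.45, 9.45)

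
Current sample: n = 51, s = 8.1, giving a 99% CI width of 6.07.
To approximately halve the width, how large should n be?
n ≈ 204

CI width ∝ 1/√n
To reduce width by factor 2, need √n to grow by 2 → need 2² = 4 times as many samples.

Current: n = 51, width = 6.07
New: n = 204, width ≈ 2.95

Width reduced by factor of 6.07/2.95 = 2.06.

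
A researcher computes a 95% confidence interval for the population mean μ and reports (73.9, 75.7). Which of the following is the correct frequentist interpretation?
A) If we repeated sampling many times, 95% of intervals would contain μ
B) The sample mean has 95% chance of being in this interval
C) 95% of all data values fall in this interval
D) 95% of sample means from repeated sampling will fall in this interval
A

A) Correct — this is the frequentist long-run coverage interpretation.
B) Wrong — x̄ is observed and sits in the interval by construction.
C) Wrong — a CI is about the parameter μ, not individual data values.
D) Wrong — coverage applies to intervals containing μ, not to future x̄ values.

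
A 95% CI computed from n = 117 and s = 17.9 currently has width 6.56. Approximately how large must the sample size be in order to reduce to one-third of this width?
n ≈ 1053

CI width ∝ 1/√n
To reduce width by factor 3, need √n to grow by 3 → need 3² = 9 times as many samples.

Current: n = 117, width = 6.56
New: n = 1053, width ≈ 2.16

Width reduced by factor of 6.56/2.16 = 3.04.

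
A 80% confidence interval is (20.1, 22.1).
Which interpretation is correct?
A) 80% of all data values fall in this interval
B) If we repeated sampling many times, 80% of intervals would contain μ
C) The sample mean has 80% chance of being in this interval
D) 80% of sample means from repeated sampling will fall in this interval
B

A) Wrong — a CI is about the parameter μ, not individual data values.
B) Correct — this is the frequentist long-run coverage interpretation.
C) Wrong — x̄ is observed and sits in the interval by construction.
D) Wrong — coverage applies to intervals containing μ, not to future x̄ values.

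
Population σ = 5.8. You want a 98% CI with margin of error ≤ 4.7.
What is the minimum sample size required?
n ≥ 9

For margin E ≤ 4.7:
n ≥ (z* · σ / E)²
n ≥ (2.326 · 5.8 / 4.7)²
n ≥ 8.24

Minimum n = 9 (rounding up)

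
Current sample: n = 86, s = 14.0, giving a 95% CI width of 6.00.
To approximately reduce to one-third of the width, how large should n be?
n ≈ 774

CI width ∝ 1/√n
To reduce width by factor 3, need √n to grow by 3 → need 3² = 9 times as many samples.

Current: n = 86, width = 6.00
New: n = 774, width ≈ 1.98

Width reduced by factor of 6.00/1.98 = 3.03.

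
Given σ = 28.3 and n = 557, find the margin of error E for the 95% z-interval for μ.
Margin of error = 2.35

Margin of error = z* · σ/√n
= 1.960 · 28.3/√557
= 1.960 · 28.3/23.6008
= 2.35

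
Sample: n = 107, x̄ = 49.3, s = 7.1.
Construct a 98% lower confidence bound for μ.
μ ≥ 47.87

Lower bound (one-sided):
t* = 2.079 (one-sided for 98%)
Lower bound = x̄ - t* · s/√n = 49.3 - 2.079 · 7.1/√107 = 47.87

We are 98% confident that μ ≥ 47.87.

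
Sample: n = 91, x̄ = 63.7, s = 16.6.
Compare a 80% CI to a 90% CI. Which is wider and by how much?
90% CI is wider by 1.29

df = 90
80% CI: t* = 1.291, (61.45, 65.95), width = 2 · t* · s/√n = 4.49
90% CI: t* = 1.662, (60.81, 66.59), width = 2 · t* · s/√n = 5.78

The 90% CI is wider by 5.78 - 4.49 = 1.29.
Higher confidence requires a wider interval.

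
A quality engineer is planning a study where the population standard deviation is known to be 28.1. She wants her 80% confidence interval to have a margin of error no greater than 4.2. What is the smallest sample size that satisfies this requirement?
n ≥ 74

For margin E ≤ 4.2:
n ≥ (z* · σ / E)²
n ≥ (1.282 · 28.1 / 4.2)²
n ≥ 73.57

Minimum n = 74 (rounding up)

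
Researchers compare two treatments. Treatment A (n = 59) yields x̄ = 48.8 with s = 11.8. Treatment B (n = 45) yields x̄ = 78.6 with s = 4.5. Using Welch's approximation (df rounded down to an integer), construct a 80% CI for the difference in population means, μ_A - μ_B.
(-31.97, -27.63)

Difference: x̄₁ - x̄₂ = -29.80
SE = √(s₁²/n₁ + s₂²/n₂) = √(11.8²/59 + 4.5²/45) = 1.6763
df = 78.47 → 78 (Welch–Satterthwaite, rounded down)
t* = 1.292

CI: -29.80 ± 1.292 · 1.6763 = -29.80 ± 2.17 = (-31.97, -27.63)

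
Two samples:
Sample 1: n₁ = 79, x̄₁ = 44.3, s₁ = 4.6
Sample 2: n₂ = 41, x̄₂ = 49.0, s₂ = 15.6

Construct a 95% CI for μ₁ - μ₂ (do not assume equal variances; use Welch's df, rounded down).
(-9.72, 0.32)

Difference: x̄₁ - x̄₂ = -4.70
SE = √(s₁²/n₁ + s₂²/n₂) = √(4.6²/79 + 15.6²/41) = 2.4907
df = 43.65 → 43 (Welch–Satterthwaite, rounded down)
t* = 2.017

CI: -4.70 ± 2.017 · 2.4907 = -4.70 ± 5.02 = (-9.72, 0.32)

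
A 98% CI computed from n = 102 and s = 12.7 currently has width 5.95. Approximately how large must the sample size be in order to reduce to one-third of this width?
n ≈ 918

CI width ∝ 1/√n
To reduce width by factor 3, need √n to grow by 3 → need 3² = 9 times as many samples.

Current: n = 102, width = 5.95
New: n = 918, width ≈ 1.95

Width reduced by factor of 5.95/1.95 = 3.05.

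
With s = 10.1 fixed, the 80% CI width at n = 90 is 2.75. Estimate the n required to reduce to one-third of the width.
n ≈ 810

CI width ∝ 1/√n
To reduce width by factor 3, need √n to grow by 3 → need 3² = 9 times as many samples.

Current: n = 90, width = 2.75
New: n = 810, width ≈ 0.91

Width reduced by factor of 2.75/0.91 = 3.02.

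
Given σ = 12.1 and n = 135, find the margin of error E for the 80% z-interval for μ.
Margin of error = 1.34

Margin of error = z* · σ/√n
= 1.282 · 12.1/√135
= 1.282 · 12.1/11.6190
= 1.34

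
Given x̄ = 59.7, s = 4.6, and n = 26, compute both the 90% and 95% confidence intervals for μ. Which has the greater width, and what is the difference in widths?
95% CI is wider by 0.64

df = 25
90% CI: t* = 1.708, (58.16, 61.24), width = 2 · t* · s/√n = 3.08
95% CI: t* = 2.060, (57.84, 61.56), width = 2 · t* · s/√n = 3.72

The 95% CI is wider by 3.72 - 3.08 = 0.64.
Higher confidence requires a wider interval.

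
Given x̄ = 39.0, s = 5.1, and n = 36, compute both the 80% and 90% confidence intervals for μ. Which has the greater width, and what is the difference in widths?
90% CI is wider by 0.65

df = 35
80% CI: t* = 1.306, (37.89, 40.11), width = 2 · t* · s/√n = 2.22
90% CI: t* = 1.690, (37.56, 40.44), width = 2 · t* · s/√n = 2.87

The 90% CI is wider by 2.87 - 2.22 = 0.65.
Higher confidence requires a wider interval.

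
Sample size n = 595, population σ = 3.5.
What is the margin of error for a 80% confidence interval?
Margin of error = 0.18

Margin of error = z* · σ/√n
= 1.282 · 3.5/√595
= 1.282 · 3.5/24.3926
= 0.18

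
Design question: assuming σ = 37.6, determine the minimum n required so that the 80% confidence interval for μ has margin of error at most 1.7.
n ≥ 804

For margin E ≤ 1.7:
n ≥ (z* · σ / E)²
n ≥ (1.282 · 37.6 / 1.7)²
n ≥ 804.00

Minimum n = 804 (rounding up)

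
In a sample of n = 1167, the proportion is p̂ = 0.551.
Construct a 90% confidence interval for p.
(0.527, 0.575)

Proportion CI:
SE = √(p̂(1-p̂)/n) = √(0.551 · 0.449 / 1167) = 0.01456

z* = 1.645
Margin = z* · SE = 1.645 · 0.01456 = 0.0240

CI: 0.551 ± 0.0240 = (0.527, 0.575)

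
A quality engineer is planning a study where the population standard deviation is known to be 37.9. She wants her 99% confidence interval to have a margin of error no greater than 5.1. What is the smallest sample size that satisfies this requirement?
n ≥ 367

For margin E ≤ 5.1:
n ≥ (z* · σ / E)²
n ≥ (2.576 · 37.9 / 5.1)²
n ≥ 366.46

Minimum n = 367 (rounding up)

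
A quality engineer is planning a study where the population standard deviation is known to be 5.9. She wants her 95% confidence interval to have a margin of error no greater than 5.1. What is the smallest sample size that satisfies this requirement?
n ≥ 6

For margin E ≤ 5.1:
n ≥ (z* · σ / E)²
n ≥ (1.960 · 5.9 / 5.1)²
n ≥ 5.14

Minimum n = 6 (rounding up)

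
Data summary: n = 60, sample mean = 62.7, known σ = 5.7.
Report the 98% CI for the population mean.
(60.99, 64.41)

z-interval (σ known):
z* = 2.326 for 98% confidence

Margin of error = z* · σ/√n = 2.326 · 5.7/√60 = 1.71

CI: (62.7 - 1.71, 62.7 + 1.71) = (60.99, 64.41)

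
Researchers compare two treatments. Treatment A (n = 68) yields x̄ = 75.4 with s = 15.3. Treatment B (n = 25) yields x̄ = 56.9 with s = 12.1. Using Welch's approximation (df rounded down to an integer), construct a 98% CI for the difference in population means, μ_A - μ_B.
(11.18, 25.82)

Difference: x̄₁ - x̄₂ = 18.50
SE = √(s₁²/n₁ + s₂²/n₂) = √(15.3²/68 + 12.1²/25) = 3.0494
df = 53.84 → 53 (Welch–Satterthwaite, rounded down)
t* = 2.399

CI: 18.50 ± 2.399 · 3.0494 = 18.50 ± 7.32 = (11.18, 25.82)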